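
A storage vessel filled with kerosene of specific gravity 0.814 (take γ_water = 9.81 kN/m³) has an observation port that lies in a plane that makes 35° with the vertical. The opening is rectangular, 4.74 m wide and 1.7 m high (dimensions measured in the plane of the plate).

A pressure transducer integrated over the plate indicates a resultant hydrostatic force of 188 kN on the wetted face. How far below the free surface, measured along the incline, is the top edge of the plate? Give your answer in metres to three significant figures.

y_top ≈ 2.72 m

γ = 0.814 × 9.81 = 7.98534 kN/m³.
A = 4.74 × 1.7 = 8.058 m².
From F = γ·h_c·A, the centroid depth is h_c = 188/(7.98534 × 8.058) = 2.92171 m.
The plate makes 35° with the vertical, i.e. θ = 90° − 35° = 55° to the horizontal. Measuring y along the incline from the free-surface line, vertical depth h = y·sinθ with sinθ = 0.819152.
Along the incline, y_c = h_c/sinθ = 2.92171/0.819152 = 3.56675 m.
The centroid lies 1.7/2 = 0.85 m below the top edge, so the top edge sits at y_top = 3.56675 − 0.85 = 2.71675 m along the incline.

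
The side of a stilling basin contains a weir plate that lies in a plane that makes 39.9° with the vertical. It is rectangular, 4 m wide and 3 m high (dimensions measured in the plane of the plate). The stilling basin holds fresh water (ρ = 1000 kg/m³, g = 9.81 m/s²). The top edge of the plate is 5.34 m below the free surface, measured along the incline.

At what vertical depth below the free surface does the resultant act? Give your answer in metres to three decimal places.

γ = ρg = 1000 × 9.81 = 9810 N/m³ = 9.81 kN/m³.
The plate makes 39.9° with the vertical, i.e. θ = 90° − 39.9° = 50.1° to the horizontal. Measuring y along the incline from the free-surface line, vertical depth h = y·sinθ with sinθ = 0.767165.
The centroid lies 3/2 = 1.5 m below the top edge, so y_c = 5.34 + 1.5 = 6.84 m and h_c = 6.84 × 0.767165 = 5.24741 m.
A = 4 × 3 = 12 m².
Resultant F = γ·h_c·A = 9.81 × 5.24741 × 12 = 617.725 kN.
I_c = b·h³/12 = 4 × 3³/12 = 9 m⁴.
Centre of pressure: y_p = y_c + I_c/(y_c·A) = 6.84 + 9/(6.84 × 12) = 6.84 + 0.109649 = 6.94965 m along the plane.
Vertically, h_p = y_p·sinθ = 6.94965 × 0.767165 = 5.33153 m.

h_p = 5.332 m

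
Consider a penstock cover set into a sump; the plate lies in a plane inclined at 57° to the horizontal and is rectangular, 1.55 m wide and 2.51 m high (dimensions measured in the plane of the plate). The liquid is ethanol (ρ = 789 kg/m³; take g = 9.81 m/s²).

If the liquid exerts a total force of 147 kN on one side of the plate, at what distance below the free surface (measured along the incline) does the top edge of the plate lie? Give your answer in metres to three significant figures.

γ = ρg = 789 × 9.81 / 1000 = 7.74009 kN/m³.
A = 1.55 × 2.51 = 3.8905 m².
From F = γ·h_c·A, the centroid depth is h_c = 147/(7.74009 × 3.8905) = 4.88164 m.
Let θ = 57° be the plate's angle to the horizontal; measure y along the incline from where the plane meets the free surface. Vertical depth h = y·sinθ with sinθ = 0.838671.
Along the incline, y_c = h_c/sinθ = 4.88164/0.838671 = 5.82069 m.
The centroid lies 2.51/2 = 1.255 m below the top edge, so the top edge sits at y_top = 5.82069 − 1.255 = 4.56569 m along the incline.

y_top ≈ 4.57 m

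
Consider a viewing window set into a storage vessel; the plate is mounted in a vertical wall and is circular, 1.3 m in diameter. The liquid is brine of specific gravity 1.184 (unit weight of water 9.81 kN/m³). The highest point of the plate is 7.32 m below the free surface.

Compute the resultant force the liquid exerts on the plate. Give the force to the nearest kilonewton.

γ = 1.184 × 9.81 = 11.61504 kN/m³.
The centroid is at the centre, 0.65 m below the top of the plate, so the centroid depth is h_c = 7.32 + 0.65 = 7.97 m.
A = π(0.65)² = 1.32732 m².
Resultant F = γ·h_c·A = 11.61504 × 7.97 × 1.32732 = 122.872 kN.

F ≈ 123 kN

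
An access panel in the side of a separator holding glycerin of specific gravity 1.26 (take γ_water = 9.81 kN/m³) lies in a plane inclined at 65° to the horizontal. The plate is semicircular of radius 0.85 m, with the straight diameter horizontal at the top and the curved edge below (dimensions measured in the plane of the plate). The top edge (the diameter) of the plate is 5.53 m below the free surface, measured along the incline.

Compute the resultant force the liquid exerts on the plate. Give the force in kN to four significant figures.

F ≈ 74.89 kN

γ = 1.26 × 9.81 = 12.3606 kN/m³.
Let θ = 65° be the plate's angle to the horizontal; measure y along the incline from where the plane meets the free surface. Vertical depth h = y·sinθ with sinθ = 0.906308.
The centroid of a semicircle lies 4r/(3π) = 0.360751 m from the diameter, here below the top edge, so y_c = 5.53 + 0.360751 = 5.89075 m and h_c = 5.89075 × 0.906308 = 5.33883 m.
A = πr²/2 = π × 0.85²/2 = 1.1349 m².
Resultant F = γ·h_c·A = 12.3606 × 5.33883 × 1.1349 = 74.8933 kN.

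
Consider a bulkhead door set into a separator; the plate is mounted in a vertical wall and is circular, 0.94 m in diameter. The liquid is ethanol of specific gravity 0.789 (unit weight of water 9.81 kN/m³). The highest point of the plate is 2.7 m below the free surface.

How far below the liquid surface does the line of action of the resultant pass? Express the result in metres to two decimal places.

h_p = 3.19 m

γ = 0.789 × 9.81 = 7.74009 kN/m³.
The centroid is at the centre, 0.47 m below the top of the plate, so the centroid depth is h_c = 2.7 + 0.47 = 3.17 m.
A = π(0.47)² = 0.693978 m².
Resultant F = γ·h_c·A = 7.74009 × 3.17 × 0.693978 = 17.0275 kN.
I_c = πr⁴/4 = π × 0.47⁴/4 = 0.0383249 m⁴.
Centre of pressure: y_p = y_c + I_c/(y_c·A) = 3.17 + 0.0383249/(3.17 × 0.693978) = 3.17 + 0.0174211 = 3.18742 m along the plane.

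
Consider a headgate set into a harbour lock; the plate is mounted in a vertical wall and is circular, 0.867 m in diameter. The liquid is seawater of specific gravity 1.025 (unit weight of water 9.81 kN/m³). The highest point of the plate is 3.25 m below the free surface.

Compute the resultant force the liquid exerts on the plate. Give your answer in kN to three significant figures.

F ≈ 21.9 kN

γ = 1.025 × 9.81 = 10.05525 kN/m³.
The centroid is at the centre, 0.4335 m below the top of the plate, so the centroid depth is h_c = 3.25 + 0.4335 = 3.6835 m.
A = π(0.4335)² = 0.590375 m².
Resultant F = γ·h_c·A = 10.05525 × 3.6835 × 0.590375 = 21.8666 kN.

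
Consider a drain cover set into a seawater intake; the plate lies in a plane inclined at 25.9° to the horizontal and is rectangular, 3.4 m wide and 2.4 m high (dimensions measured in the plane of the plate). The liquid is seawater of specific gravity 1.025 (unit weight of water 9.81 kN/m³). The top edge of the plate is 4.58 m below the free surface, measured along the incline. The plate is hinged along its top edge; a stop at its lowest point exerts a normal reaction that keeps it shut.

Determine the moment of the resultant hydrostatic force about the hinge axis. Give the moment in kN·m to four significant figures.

γ = 1.025 × 9.81 = 10.05525 kN/m³.
Let θ = 25.9° be the plate's angle to the horizontal; measure y along the incline from where the plane meets the free surface. Vertical depth h = y·sinθ with sinθ = 0.436802.
The centroid lies 2.4/2 = 1.2 m below the top edge, so y_c = 4.58 + 1.2 = 5.78 m and h_c = 5.78 × 0.436802 = 2.52472 m.
A = 3.4 × 2.4 = 8.16 m².
Resultant F = γ·h_c·A = 10.05525 × 2.52472 × 8.16 = 207.155 kN.
I_c = b·h³/12 = 3.4 × 2.4³/12 = 3.9168 m⁴.
Centre of pressure: y_p = y_c + I_c/(y_c·A) = 5.78 + 3.9168/(5.78 × 8.16) = 5.78 + 0.083045 = 5.86305 m along the plane.
The resultant acts 1.2 + 0.083045 = 1.28304 m (along the plate) below the hinge at the top edge, so the moment about the hinge is M = F × 1.28304 = 207.155 × 1.28304 = 265.788 kN·m.

M ≈ 265.8 kN·m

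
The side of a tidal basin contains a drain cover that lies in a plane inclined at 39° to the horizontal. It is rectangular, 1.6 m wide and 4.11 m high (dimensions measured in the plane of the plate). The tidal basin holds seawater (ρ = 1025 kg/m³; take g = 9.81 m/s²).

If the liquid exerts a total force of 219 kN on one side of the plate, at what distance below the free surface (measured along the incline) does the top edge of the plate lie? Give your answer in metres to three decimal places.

y_top ≈ 3.208 m

γ = ρg = 1025 × 9.81 / 1000 = 10.05525 kN/m³.
A = 1.6 × 4.11 = 6.576 m².
From F = γ·h_c·A, the centroid depth is h_c = 219/(10.05525 × 6.576) = 3.31199 m.
Let θ = 39° be the plate's angle to the horizontal; measure y along the incline from where the plane meets the free surface. Vertical depth h = y·sinθ with sinθ = 0.629320.
Along the incline, y_c = h_c/sinθ = 3.31199/0.629320 = 5.26281 m.
The centroid lies 4.11/2 = 2.055 m below the top edge, so the top edge sits at y_top = 5.26281 − 2.055 = 3.20781 m along the incline.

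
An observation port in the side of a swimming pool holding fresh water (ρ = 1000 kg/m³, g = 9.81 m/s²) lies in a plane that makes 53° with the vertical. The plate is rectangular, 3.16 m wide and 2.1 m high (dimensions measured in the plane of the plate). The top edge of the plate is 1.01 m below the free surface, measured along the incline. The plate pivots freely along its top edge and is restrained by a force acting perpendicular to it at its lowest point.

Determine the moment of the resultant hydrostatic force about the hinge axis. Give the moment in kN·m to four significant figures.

M ≈ 99.14 kN·m

γ = ρg = 1000 × 9.81 = 9810 N/m³ = 9.81 kN/m³.
The plate makes 53° with the vertical, i.e. θ = 90° − 53° = 37° to the horizontal. Measuring y along the incline from the free-surface line, vertical depth h = y·sinθ with sinθ = 0.601815.
The centroid lies 2.1/2 = 1.05 m below the top edge, so y_c = 1.01 + 1.05 = 2.06 m and h_c = 2.06 × 0.601815 = 1.23974 m.
A = 3.16 × 2.1 = 6.636 m².
Resultant F = γ·h_c·A = 9.81 × 1.23974 × 6.636 = 80.706 kN.
I_c = b·h³/12 = 3.16 × 2.1³/12 = 2.43873 m⁴.
Centre of pressure: y_p = y_c + I_c/(y_c·A) = 2.06 + 2.43873/(2.06 × 6.636) = 2.06 + 0.178398 = 2.2384 m along the plane.
The resultant acts 1.05 + 0.178398 = 1.2284 m (along the plate) below the hinge at the top edge, so the moment about the hinge is M = F × 1.2284 = 80.706 × 1.2284 = 99.1393 kN·m.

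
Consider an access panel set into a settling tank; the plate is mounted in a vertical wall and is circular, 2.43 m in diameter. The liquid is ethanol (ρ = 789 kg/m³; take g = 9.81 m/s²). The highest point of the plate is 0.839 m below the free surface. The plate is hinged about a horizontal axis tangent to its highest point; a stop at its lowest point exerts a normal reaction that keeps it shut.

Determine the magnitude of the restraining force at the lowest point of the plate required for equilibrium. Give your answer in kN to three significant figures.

P ≈ 42.3 kN

γ = ρg = 789 × 9.81 / 1000 = 7.74009 kN/m³.
The centroid is at the centre, 1.215 m below the top of the plate, so the centroid depth is h_c = 0.839 + 1.215 = 2.054 m.
A = π(1.215)² = 4.6377 m².
Resultant F = γ·h_c·A = 7.74009 × 2.054 × 4.6377 = 73.7308 kN.
I_c = πr⁴/4 = π × 1.215⁴/4 = 1.71157 m⁴.
Centre of pressure: y_p = y_c + I_c/(y_c·A) = 2.054 + 1.71157/(2.054 × 4.6377) = 2.054 + 0.179677 = 2.23368 m along the plane.
The resultant acts 1.215 + 0.179677 = 1.39468 m (along the plate) below the hinge at the top edge, so the moment about the hinge is M = F × 1.39468 = 73.7308 × 1.39468 = 102.831 kN·m.
A normal force at the bottom, 2.43 m from the hinge, must supply this moment: P = 102.831/2.43 = 42.3173 kN.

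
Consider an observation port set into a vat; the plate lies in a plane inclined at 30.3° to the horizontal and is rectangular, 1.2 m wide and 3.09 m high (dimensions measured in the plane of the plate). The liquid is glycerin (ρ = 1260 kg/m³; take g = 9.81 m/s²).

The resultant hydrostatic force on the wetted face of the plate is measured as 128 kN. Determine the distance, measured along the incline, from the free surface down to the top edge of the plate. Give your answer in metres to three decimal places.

γ = ρg = 1260 × 9.81 / 1000 = 12.3606 kN/m³.
A = 1.2 × 3.09 = 3.708 m².
From F = γ·h_c·A, the centroid depth is h_c = 128/(12.3606 × 3.708) = 2.79274 m.
Let θ = 30.3° be the plate's angle to the horizontal; measure y along the incline from where the plane meets the free surface. Vertical depth h = y·sinθ with sinθ = 0.504528.
Along the incline, y_c = h_c/sinθ = 2.79274/0.504528 = 5.53535 m.
The centroid lies 3.09/2 = 1.545 m below the top edge, so the top edge sits at y_top = 5.53535 − 1.545 = 3.99035 m along the incline.

y_top ≈ 3.990 m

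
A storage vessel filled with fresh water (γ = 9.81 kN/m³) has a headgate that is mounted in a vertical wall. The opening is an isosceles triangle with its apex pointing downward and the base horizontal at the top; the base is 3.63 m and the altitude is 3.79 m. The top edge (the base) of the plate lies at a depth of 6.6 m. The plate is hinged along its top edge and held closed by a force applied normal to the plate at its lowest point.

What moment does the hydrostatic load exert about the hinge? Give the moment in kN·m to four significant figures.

γ = 9.81 kN/m³.
With the apex down, the centroid sits h/3 = 3.79/3 = 1.26333 m below the base (the top edge), so the centroid depth is h_c = 6.6 + 1.26333 = 7.86333 m.
A = ½ × 3.63 × 3.79 = 6.87885 m².
Resultant F = γ·h_c·A = 9.81 × 7.86333 × 6.87885 = 530.629 kN.
I_c = b·h³/36 = 3.63 × 3.79³/36 = 5.48936 m⁴.
Centre of pressure: y_p = y_c + I_c/(y_c·A) = 7.86333 + 5.48936/(7.86333 × 6.87885) = 7.86333 + 0.101484 = 7.96481 m along the plane.
The resultant acts 1.26333 + 0.101484 = 1.36481 m (along the plate) below the hinge at the top edge, so the moment about the hinge is M = F × 1.36481 = 530.629 × 1.36481 = 724.208 kN·m.

M ≈ 724.2 kN·m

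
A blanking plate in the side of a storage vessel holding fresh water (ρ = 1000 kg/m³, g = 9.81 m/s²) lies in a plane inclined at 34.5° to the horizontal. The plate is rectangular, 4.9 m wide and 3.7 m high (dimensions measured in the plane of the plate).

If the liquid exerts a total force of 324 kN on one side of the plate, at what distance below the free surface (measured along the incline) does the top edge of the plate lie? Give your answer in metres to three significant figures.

γ = ρg = 1000 × 9.81 = 9810 N/m³ = 9.81 kN/m³.
A = 4.9 × 3.7 = 18.13 m².
From F = γ·h_c·A, the centroid depth is h_c = 324/(9.81 × 18.13) = 1.82171 m.
Let θ = 34.5° be the plate's angle to the horizontal; measure y along the incline from where the plane meets the free surface. Vertical depth h = y·sinθ with sinθ = 0.566406.
Along the incline, y_c = h_c/sinθ = 1.82171/0.566406 = 3.21626 m.
The centroid lies 3.7/2 = 1.85 m below the top edge, so the top edge sits at y_top = 3.21626 − 1.85 = 1.36626 m along the incline.

y_top ≈ 1.37 m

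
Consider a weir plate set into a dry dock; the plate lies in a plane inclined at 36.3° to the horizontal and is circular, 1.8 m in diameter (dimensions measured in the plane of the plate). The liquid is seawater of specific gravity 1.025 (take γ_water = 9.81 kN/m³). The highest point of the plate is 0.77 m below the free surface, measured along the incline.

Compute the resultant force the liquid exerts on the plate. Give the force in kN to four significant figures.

F ≈ 25.30 kN

γ = 1.025 × 9.81 = 10.05525 kN/m³.
Let θ = 36.3° be the plate's angle to the horizontal; measure y along the incline from where the plane meets the free surface. Vertical depth h = y·sinθ with sinθ = 0.592013.
The centroid is at the centre, 0.9 m below the top of the plate, so y_c = 0.77 + 0.9 = 1.67 m and h_c = 1.67 × 0.592013 = 0.988662 m.
A = π(0.9)² = 2.54469 m².
Resultant F = γ·h_c·A = 10.05525 × 0.988662 × 2.54469 = 25.2974 kN.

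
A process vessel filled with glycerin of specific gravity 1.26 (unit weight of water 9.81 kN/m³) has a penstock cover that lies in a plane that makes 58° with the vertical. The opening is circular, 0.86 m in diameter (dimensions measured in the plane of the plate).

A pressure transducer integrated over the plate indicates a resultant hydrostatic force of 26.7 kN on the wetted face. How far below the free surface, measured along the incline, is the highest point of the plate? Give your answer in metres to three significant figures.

γ = 1.26 × 9.81 = 12.3606 kN/m³.
A = π(0.43)² = 0.58088 m².
From F = γ·h_c·A, the centroid depth is h_c = 26.7/(12.3606 × 0.58088) = 3.71865 m.
The plate makes 58° with the vertical, i.e. θ = 90° − 58° = 32° to the horizontal. Measuring y along the incline from the free-surface line, vertical depth h = y·sinθ with sinθ = 0.529919.
Along the incline, y_c = h_c/sinθ = 3.71865/0.529919 = 7.01739 m.
The centroid is at the centre, 0.43 m below the top of the plate, so the highest point sits at y_top = 7.01739 − 0.43 = 6.58739 m along the incline.

y_top ≈ 6.59 m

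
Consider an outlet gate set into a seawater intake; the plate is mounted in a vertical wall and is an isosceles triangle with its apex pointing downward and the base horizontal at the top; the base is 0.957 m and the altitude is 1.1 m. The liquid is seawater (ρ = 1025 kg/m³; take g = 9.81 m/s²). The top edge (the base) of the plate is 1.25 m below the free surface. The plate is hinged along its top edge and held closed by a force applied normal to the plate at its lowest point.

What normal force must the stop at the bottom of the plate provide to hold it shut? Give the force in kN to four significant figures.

P ≈ 3.176 kN

γ = ρg = 1025 × 9.81 / 1000 = 10.05525 kN/m³.
With the apex down, the centroid sits h/3 = 1.1/3 = 0.366667 m below the base (the top edge), so the centroid depth is h_c = 1.25 + 0.366667 = 1.61667 m.
A = ½ × 0.957 × 1.1 = 0.52635 m².
Resultant F = γ·h_c·A = 10.05525 × 1.61667 × 0.52635 = 8.55636 kN.
I_c = b·h³/36 = 0.957 × 1.1³/36 = 0.0353824 m⁴.
Centre of pressure: y_p = y_c + I_c/(y_c·A) = 1.61667 + 0.0353824/(1.61667 × 0.52635) = 1.61667 + 0.0415807 = 1.65825 m along the plane.
The resultant acts 0.366667 + 0.0415807 = 0.408248 m (along the plate) below the hinge at the top edge, so the moment about the hinge is M = F × 0.408248 = 8.55636 × 0.408248 = 3.49312 kN·m.
A normal force at the bottom, 1.1 m from the hinge, must supply this moment: P = 3.49312/1.1 = 3.17556 kN.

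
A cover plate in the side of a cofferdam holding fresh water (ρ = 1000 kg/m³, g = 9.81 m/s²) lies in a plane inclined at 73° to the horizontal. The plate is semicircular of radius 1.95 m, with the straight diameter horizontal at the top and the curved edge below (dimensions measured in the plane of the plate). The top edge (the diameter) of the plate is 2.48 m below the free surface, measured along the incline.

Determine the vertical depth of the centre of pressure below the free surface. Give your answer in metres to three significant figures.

γ = ρg = 1000 × 9.81 = 9810 N/m³ = 9.81 kN/m³.
Let θ = 73° be the plate's angle to the horizontal; measure y along the incline from where the plane meets the free surface. Vertical depth h = y·sinθ with sinθ = 0.956305.
The centroid of a semicircle lies 4r/(3π) = 0.827606 m from the diameter, here below the top edge, so y_c = 2.48 + 0.827606 = 3.30761 m and h_c = 3.30761 × 0.956305 = 3.16308 m.
A = πr²/2 = π × 1.95²/2 = 5.97295 m².
Resultant F = γ·h_c·A = 9.81 × 3.16308 × 5.97295 = 185.34 kN.
I_c = (π/8 − 8/(9π))·r⁴ = 0.109757 × 1.95⁴ = 1.58698 m⁴.
Centre of pressure: y_p = y_c + I_c/(y_c·A) = 3.30761 + 1.58698/(3.30761 × 5.97295) = 3.30761 + 0.0803282 = 3.38794 m along the plane.
Vertically, h_p = y_p·sinθ = 3.38794 × 0.956305 = 3.2399 m.

h_p = 3.24 m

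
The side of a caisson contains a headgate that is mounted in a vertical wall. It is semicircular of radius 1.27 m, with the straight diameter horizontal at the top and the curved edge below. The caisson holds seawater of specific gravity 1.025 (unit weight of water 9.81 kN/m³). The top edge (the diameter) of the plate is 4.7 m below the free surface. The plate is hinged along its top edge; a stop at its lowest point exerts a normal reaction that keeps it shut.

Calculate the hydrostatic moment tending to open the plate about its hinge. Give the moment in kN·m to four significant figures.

γ = 1.025 × 9.81 = 10.05525 kN/m³.
The centroid of a semicircle lies 4r/(3π) = 0.539005 m from the diameter, here below the top edge, so the centroid depth is h_c = 4.7 + 0.539005 = 5.23901 m.
A = πr²/2 = π × 1.27²/2 = 2.53354 m².
Resultant F = γ·h_c·A = 10.05525 × 5.23901 × 2.53354 = 133.466 kN.
I_c = (π/8 − 8/(9π))·r⁴ = 0.109757 × 1.27⁴ = 0.285527 m⁴.
Centre of pressure: y_p = y_c + I_c/(y_c·A) = 5.23901 + 0.285527/(5.23901 × 2.53354) = 5.23901 + 0.0215115 = 5.26052 m along the plane.
The resultant acts 0.539005 + 0.0215115 = 0.560516 m (along the plate) below the hinge at the top edge, so the moment about the hinge is M = F × 0.560516 = 133.466 × 0.560516 = 74.8098 kN·m.

M ≈ 74.81 kN·m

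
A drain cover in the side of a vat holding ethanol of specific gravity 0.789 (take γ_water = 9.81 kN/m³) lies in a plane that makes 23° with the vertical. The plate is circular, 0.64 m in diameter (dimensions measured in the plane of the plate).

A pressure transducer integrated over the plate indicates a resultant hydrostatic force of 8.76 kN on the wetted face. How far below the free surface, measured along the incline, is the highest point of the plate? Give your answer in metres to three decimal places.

γ = 0.789 × 9.81 = 7.74009 kN/m³.
A = π(0.32)² = 0.321699 m².
From F = γ·h_c·A, the centroid depth is h_c = 8.76/(7.74009 × 0.321699) = 3.5181 m.
The plate makes 23° with the vertical, i.e. θ = 90° − 23° = 67° to the horizontal. Measuring y along the incline from the free-surface line, vertical depth h = y·sinθ with sinθ = 0.920505.
Along the incline, y_c = h_c/sinθ = 3.5181/0.920505 = 3.82192 m.
The centroid is at the centre, 0.32 m below the top of the plate, so the highest point sits at y_top = 3.82192 − 0.32 = 3.50192 m along the incline.

y_top ≈ 3.502 m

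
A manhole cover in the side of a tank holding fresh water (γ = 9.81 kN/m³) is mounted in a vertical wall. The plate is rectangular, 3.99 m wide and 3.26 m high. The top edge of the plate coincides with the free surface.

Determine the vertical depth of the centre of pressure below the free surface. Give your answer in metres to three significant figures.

γ = 9.81 kN/m³.
The centroid lies 3.26/2 = 1.63 m below the top edge, so the centroid depth is h_c = 1.63 m.
A = 3.99 × 3.26 = 13.0074 m².
Resultant F = γ·h_c·A = 9.81 × 1.63 × 13.0074 = 207.992 kN.
I_c = b·h³/12 = 3.99 × 3.26³/12 = 11.5198 m⁴.
Centre of pressure: y_p = y_c + I_c/(y_c·A) = 1.63 + 11.5198/(1.63 × 13.0074) = 1.63 + 0.543334 = 2.17333 m along the plane.

h_p = 2.17 m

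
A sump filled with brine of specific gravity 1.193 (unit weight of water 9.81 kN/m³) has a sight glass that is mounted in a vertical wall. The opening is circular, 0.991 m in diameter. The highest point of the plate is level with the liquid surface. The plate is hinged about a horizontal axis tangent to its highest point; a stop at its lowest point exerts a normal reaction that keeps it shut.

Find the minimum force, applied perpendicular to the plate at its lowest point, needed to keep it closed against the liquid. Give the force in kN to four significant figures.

P ≈ 2.796 kN

γ = 1.193 × 9.81 = 11.70333 kN/m³.
The centroid is at the centre, 0.4955 m below the top of the plate, so the centroid depth is h_c = 0.4955 m.
A = π(0.4955)² = 0.771325 m².
Resultant F = γ·h_c·A = 11.70333 × 0.4955 × 0.771325 = 4.47291 kN.
I_c = πr⁴/4 = π × 0.4955⁴/4 = 0.047344 m⁴.
Centre of pressure: y_p = y_c + I_c/(y_c·A) = 0.4955 + 0.047344/(0.4955 × 0.771325) = 0.4955 + 0.123875 = 0.619375 m along the plane.
The resultant acts 0.4955 + 0.123875 = 0.619375 m (along the plate) below the hinge at the top edge, so the moment about the hinge is M = F × 0.619375 = 4.47291 × 0.619375 = 2.77041 kN·m.
A normal force at the bottom, 0.991 m from the hinge, must supply this moment: P = 2.77041/0.991 = 2.79557 kN.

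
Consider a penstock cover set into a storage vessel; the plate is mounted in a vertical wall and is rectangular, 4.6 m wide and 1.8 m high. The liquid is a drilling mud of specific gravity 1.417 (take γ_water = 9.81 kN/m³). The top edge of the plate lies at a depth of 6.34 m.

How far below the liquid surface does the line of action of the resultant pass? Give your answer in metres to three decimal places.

h_p = 7.277 m

γ = 1.417 × 9.81 = 13.90077 kN/m³.
The centroid lies 1.8/2 = 0.9 m below the top edge, so the centroid depth is h_c = 6.34 + 0.9 = 7.24 m.
A = 4.6 × 1.8 = 8.28 m².
Resultant F = γ·h_c·A = 13.90077 × 7.24 × 8.28 = 833.312 kN.
I_c = b·h³/12 = 4.6 × 1.8³/12 = 2.2356 m⁴.
Centre of pressure: y_p = y_c + I_c/(y_c·A) = 7.24 + 2.2356/(7.24 × 8.28) = 7.24 + 0.0372928 = 7.27729 m along the plane.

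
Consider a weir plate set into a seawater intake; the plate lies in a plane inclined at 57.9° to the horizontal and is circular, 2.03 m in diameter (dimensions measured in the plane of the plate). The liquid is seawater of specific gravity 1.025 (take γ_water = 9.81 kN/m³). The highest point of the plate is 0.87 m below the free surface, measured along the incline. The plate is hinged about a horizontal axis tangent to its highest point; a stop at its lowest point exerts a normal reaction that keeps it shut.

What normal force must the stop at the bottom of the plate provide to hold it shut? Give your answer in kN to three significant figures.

P ≈ 29.5 kN

γ = 1.025 × 9.81 = 10.05525 kN/m³.
Let θ = 57.9° be the plate's angle to the horizontal; measure y along the incline from where the plane meets the free surface. Vertical depth h = y·sinθ with sinθ = 0.847122.
The centroid is at the centre, 1.015 m below the top of the plate, so y_c = 0.87 + 1.015 = 1.885 m and h_c = 1.885 × 0.847122 = 1.59682 m.
A = π(1.015)² = 3.23655 m².
Resultant F = γ·h_c·A = 10.05525 × 1.59682 × 3.23655 = 51.9674 kN.
I_c = πr⁴/4 = π × 1.015⁴/4 = 0.833593 m⁴.
Centre of pressure: y_p = y_c + I_c/(y_c·A) = 1.885 + 0.833593/(1.885 × 3.23655) = 1.885 + 0.136635 = 2.02163 m along the plane.
The resultant acts 1.015 + 0.136635 = 1.15163 m (along the plate) below the hinge at the top edge, so the moment about the hinge is M = F × 1.15163 = 51.9674 × 1.15163 = 59.8472 kN·m.
A normal force at the bottom, 2.03 m from the hinge, must supply this moment: P = 59.8472/2.03 = 29.4814 kN.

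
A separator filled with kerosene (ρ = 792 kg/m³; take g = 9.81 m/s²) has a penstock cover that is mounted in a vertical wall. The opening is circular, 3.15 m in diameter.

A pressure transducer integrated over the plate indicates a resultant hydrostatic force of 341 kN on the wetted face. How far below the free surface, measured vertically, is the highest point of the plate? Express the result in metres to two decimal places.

d_top ≈ 4.06 m

γ = ρg = 792 × 9.81 / 1000 = 7.76952 kN/m³.
A = π(1.575)² = 7.79311 m².
From F = γ·h_c·A, the centroid depth is h_c = 341/(7.76952 × 7.79311) = 5.63183 m.
The centroid is at the centre, 1.575 m below the top of the plate, so the highest point sits at h_top = 5.63183 − 1.575 = 4.05683 m below the surface.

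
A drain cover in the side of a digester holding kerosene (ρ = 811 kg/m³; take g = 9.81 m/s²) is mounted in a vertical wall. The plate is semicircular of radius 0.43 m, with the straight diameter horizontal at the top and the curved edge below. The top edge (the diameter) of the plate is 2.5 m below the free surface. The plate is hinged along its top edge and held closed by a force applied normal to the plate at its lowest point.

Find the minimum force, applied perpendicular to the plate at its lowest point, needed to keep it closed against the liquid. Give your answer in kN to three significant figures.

P ≈ 2.70 kN

γ = ρg = 811 × 9.81 / 1000 = 7.95591 kN/m³.
The centroid of a semicircle lies 4r/(3π) = 0.182498 m from the diameter, here below the top edge, so the centroid depth is h_c = 2.5 + 0.182498 = 2.6825 m.
A = πr²/2 = π × 0.43²/2 = 0.29044 m².
Resultant F = γ·h_c·A = 7.95591 × 2.6825 × 0.29044 = 6.19849 kN.
I_c = (π/8 − 8/(9π))·r⁴ = 0.109757 × 0.43⁴ = 0.00375237 m⁴.
Centre of pressure: y_p = y_c + I_c/(y_c·A) = 2.6825 + 0.00375237/(2.6825 × 0.29044) = 2.6825 + 0.00481626 = 2.68732 m along the plane.
The resultant acts 0.182498 + 0.00481626 = 0.187314 m (along the plate) below the hinge at the top edge, so the moment about the hinge is M = F × 0.187314 = 6.19849 × 0.187314 = 1.16106 kN·m.
A normal force at the bottom, 0.43 m from the hinge, must supply this moment: P = 1.16106/0.43 = 2.70014 kN.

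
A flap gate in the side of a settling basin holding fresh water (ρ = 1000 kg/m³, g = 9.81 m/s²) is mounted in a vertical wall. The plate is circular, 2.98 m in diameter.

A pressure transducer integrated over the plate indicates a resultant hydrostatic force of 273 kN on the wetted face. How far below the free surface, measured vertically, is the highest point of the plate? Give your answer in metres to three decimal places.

γ = ρg = 1000 × 9.81 = 9810 N/m³ = 9.81 kN/m³.
A = π(1.49)² = 6.97465 m².
From F = γ·h_c·A, the centroid depth is h_c = 273/(9.81 × 6.97465) = 3.98998 m.
The centroid is at the centre, 1.49 m below the top of the plate, so the highest point sits at h_top = 3.98998 − 1.49 = 2.49998 m below the surface.

d_top ≈ 2.500 m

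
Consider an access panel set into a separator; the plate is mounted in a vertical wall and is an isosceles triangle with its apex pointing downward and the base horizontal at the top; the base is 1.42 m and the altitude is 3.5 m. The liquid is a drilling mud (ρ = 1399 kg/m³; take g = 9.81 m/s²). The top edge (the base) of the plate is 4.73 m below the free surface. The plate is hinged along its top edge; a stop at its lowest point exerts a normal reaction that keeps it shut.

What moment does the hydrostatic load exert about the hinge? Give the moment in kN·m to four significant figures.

γ = ρg = 1399 × 9.81 / 1000 = 13.72419 kN/m³.
With the apex down, the centroid sits h/3 = 3.5/3 = 1.16667 m below the base (the top edge), so the centroid depth is h_c = 4.73 + 1.16667 = 5.89667 m.
A = ½ × 1.42 × 3.5 = 2.485 m².
Resultant F = γ·h_c·A = 13.72419 × 5.89667 × 2.485 = 201.104 kN.
I_c = b·h³/36 = 1.42 × 3.5³/36 = 1.69118 m⁴.
Centre of pressure: y_p = y_c + I_c/(y_c·A) = 5.89667 + 1.69118/(5.89667 × 2.485) = 5.89667 + 0.115414 = 6.01208 m along the plane.
The resultant acts 1.16667 + 0.115414 = 1.28208 m (along the plate) below the hinge at the top edge, so the moment about the hinge is M = F × 1.28208 = 201.104 × 1.28208 = 257.831 kN·m.

M ≈ 257.8 kN·m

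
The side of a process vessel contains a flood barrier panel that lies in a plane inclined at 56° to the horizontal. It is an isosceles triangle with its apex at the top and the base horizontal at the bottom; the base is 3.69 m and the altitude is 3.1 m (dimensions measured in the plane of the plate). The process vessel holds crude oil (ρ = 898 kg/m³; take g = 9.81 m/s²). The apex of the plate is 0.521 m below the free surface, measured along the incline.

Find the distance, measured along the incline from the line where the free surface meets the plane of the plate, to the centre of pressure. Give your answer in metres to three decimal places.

γ = ρg = 898 × 9.81 / 1000 = 8.80938 kN/m³.
Let θ = 56° be the plate's angle to the horizontal; measure y along the incline from where the plane meets the free surface. Vertical depth h = y·sinθ with sinθ = 0.829038.
With the apex up, the centroid sits 2h/3 = 2 × 3.1/3 = 2.06667 m below the apex, so y_c = 0.521 + 2.06667 = 2.58767 m and h_c = 2.58767 × 0.829038 = 2.14528 m.
A = ½ × 3.69 × 3.1 = 5.7195 m².
Resultant F = γ·h_c·A = 8.80938 × 2.14528 × 5.7195 = 108.09 kN.
I_c = b·h³/36 = 3.69 × 3.1³/36 = 3.05358 m⁴.
Centre of pressure: y_p = y_c + I_c/(y_c·A) = 2.58767 + 3.05358/(2.58767 × 5.7195) = 2.58767 + 0.20632 = 2.79399 m along the plane.

y_p = 2.794 m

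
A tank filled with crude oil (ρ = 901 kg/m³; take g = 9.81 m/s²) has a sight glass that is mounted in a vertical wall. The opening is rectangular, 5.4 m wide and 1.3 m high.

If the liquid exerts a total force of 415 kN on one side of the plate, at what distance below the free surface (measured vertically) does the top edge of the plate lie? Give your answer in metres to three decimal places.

d_top ≈ 6.038 m

γ = ρg = 901 × 9.81 / 1000 = 8.83881 kN/m³.
A = 5.4 × 1.3 = 7.02 m².
From F = γ·h_c·A, the centroid depth is h_c = 415/(8.83881 × 7.02) = 6.68832 m.
The centroid lies 1.3/2 = 0.65 m below the top edge, so the top edge sits at h_top = 6.68832 − 0.65 = 6.03832 m below the surface.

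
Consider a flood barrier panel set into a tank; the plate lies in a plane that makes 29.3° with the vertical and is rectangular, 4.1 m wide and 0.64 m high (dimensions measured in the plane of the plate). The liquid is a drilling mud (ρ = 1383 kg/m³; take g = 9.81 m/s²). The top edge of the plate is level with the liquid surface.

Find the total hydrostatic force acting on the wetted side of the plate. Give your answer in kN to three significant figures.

F ≈ 9.93 kN

γ = ρg = 1383 × 9.81 / 1000 = 13.56723 kN/m³.
The plate makes 29.3° with the vertical, i.e. θ = 90° − 29.3° = 60.7° to the horizontal. Measuring y along the incline from the free-surface line, vertical depth h = y·sinθ with sinθ = 0.872069.
The centroid lies 0.64/2 = 0.32 m below the top edge, so y_c = 0.32 m and h_c = 0.32 × 0.872069 = 0.279062 m.
A = 4.1 × 0.64 = 2.624 m².
Resultant F = γ·h_c·A = 13.56723 × 0.279062 × 2.624 = 9.93472 kN.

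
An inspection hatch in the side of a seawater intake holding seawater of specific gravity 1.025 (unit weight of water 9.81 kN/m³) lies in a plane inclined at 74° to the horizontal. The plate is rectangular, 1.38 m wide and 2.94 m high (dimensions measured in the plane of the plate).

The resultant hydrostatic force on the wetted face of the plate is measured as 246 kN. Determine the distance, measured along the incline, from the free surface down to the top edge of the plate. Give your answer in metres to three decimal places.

γ = 1.025 × 9.81 = 10.05525 kN/m³.
A = 1.38 × 2.94 = 4.0572 m².
From F = γ·h_c·A, the centroid depth is h_c = 246/(10.05525 × 4.0572) = 6.02998 m.
Let θ = 74° be the plate's angle to the horizontal; measure y along the incline from where the plane meets the free surface. Vertical depth h = y·sinθ with sinθ = 0.961262.
Along the incline, y_c = h_c/sinθ = 6.02998/0.961262 = 6.27298 m.
The centroid lies 2.94/2 = 1.47 m below the top edge, so the top edge sits at y_top = 6.27298 − 1.47 = 4.80298 m along the incline.

y_top ≈ 4.803 m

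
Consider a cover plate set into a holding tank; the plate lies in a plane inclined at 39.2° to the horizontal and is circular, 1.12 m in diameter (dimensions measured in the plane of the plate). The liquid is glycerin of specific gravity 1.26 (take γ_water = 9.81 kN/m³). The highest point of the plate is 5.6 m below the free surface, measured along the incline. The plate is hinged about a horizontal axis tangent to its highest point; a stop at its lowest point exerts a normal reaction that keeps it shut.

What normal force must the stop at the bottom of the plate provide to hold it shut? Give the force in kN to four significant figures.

γ = 1.26 × 9.81 = 12.3606 kN/m³.
Let θ = 39.2° be the plate's angle to the horizontal; measure y along the incline from where the plane meets the free surface. Vertical depth h = y·sinθ with sinθ = 0.632029.
The centroid is at the centre, 0.56 m below the top of the plate, so y_c = 5.6 + 0.56 = 6.16 m and h_c = 6.16 × 0.632029 = 3.8933 m.
A = π(0.56)² = 0.985203 m².
Resultant F = γ·h_c·A = 12.3606 × 3.8933 × 0.985203 = 47.4114 kN.
I_c = πr⁴/4 = π × 0.56⁴/4 = 0.07724 m⁴.
Centre of pressure: y_p = y_c + I_c/(y_c·A) = 6.16 + 0.07724/(6.16 × 0.985203) = 6.16 + 0.0127273 = 6.17273 m along the plane.
The resultant acts 0.56 + 0.0127273 = 0.572727 m (along the plate) below the hinge at the top edge, so the moment about the hinge is M = F × 0.572727 = 47.4114 × 0.572727 = 27.1538 kN·m.
A normal force at the bottom, 1.12 m from the hinge, must supply this moment: P = 27.1538/1.12 = 24.2445 kN.

P ≈ 24.24 kN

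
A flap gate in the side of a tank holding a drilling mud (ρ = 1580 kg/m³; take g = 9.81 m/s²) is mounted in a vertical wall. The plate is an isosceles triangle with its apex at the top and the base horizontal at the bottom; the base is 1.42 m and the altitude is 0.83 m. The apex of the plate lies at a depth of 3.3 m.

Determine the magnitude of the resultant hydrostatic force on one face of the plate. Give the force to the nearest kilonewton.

γ = ρg = 1580 × 9.81 / 1000 = 15.4998 kN/m³.
With the apex up, the centroid sits 2h/3 = 2 × 0.83/3 = 0.553333 m below the apex, so the centroid depth is h_c = 3.3 + 0.553333 = 3.85333 m.
A = ½ × 1.42 × 0.83 = 0.5893 m².
Resultant F = γ·h_c·A = 15.4998 × 3.85333 × 0.5893 = 35.1964 kN.

F ≈ 35 kN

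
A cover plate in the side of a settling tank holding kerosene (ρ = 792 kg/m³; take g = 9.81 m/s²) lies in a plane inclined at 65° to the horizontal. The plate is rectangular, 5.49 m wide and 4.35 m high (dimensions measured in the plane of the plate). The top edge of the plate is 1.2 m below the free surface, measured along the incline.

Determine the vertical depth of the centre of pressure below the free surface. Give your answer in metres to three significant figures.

h_p = 3.48 m

γ = ρg = 792 × 9.81 / 1000 = 7.76952 kN/m³.
Let θ = 65° be the plate's angle to the horizontal; measure y along the incline from where the plane meets the free surface. Vertical depth h = y·sinθ with sinθ = 0.906308.
The centroid lies 4.35/2 = 2.175 m below the top edge, so y_c = 1.2 + 2.175 = 3.375 m and h_c = 3.375 × 0.906308 = 3.05879 m.
A = 5.49 × 4.35 = 23.8815 m².
Resultant F = γ·h_c·A = 7.76952 × 3.05879 × 23.8815 = 567.552 kN.
I_c = b·h³/12 = 5.49 × 4.35³/12 = 37.6581 m⁴.
Centre of pressure: y_p = y_c + I_c/(y_c·A) = 3.375 + 37.6581/(3.375 × 23.8815) = 3.375 + 0.467222 = 3.84222 m along the plane.
Vertically, h_p = y_p·sinθ = 3.84222 × 0.906308 = 3.48223 m.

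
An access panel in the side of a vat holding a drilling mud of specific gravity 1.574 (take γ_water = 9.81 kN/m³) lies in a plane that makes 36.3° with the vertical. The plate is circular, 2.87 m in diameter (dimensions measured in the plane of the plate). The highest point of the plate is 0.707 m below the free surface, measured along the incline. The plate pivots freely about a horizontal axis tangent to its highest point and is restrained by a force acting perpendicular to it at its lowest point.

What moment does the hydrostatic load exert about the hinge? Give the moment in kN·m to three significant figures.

M ≈ 289 kN·m

γ = 1.574 × 9.81 = 15.44094 kN/m³.
The plate makes 36.3° with the vertical, i.e. θ = 90° − 36.3° = 53.7° to the horizontal. Measuring y along the incline from the free-surface line, vertical depth h = y·sinθ with sinθ = 0.805928.
The centroid is at the centre, 1.435 m below the top of the plate, so y_c = 0.707 + 1.435 = 2.142 m and h_c = 2.142 × 0.805928 = 1.7263 m.
A = π(1.435)² = 6.46925 m².
Resultant F = γ·h_c·A = 15.44094 × 1.7263 × 6.46925 = 172.442 kN.
I_c = πr⁴/4 = π × 1.435⁴/4 = 3.33041 m⁴.
Centre of pressure: y_p = y_c + I_c/(y_c·A) = 2.142 + 3.33041/(2.142 × 6.46925) = 2.142 + 0.240339 = 2.38234 m along the plane.
The resultant acts 1.435 + 0.240339 = 1.67534 m (along the plate) below the hinge at the top edge, so the moment about the hinge is M = F × 1.67534 = 172.442 × 1.67534 = 288.899 kN·m.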